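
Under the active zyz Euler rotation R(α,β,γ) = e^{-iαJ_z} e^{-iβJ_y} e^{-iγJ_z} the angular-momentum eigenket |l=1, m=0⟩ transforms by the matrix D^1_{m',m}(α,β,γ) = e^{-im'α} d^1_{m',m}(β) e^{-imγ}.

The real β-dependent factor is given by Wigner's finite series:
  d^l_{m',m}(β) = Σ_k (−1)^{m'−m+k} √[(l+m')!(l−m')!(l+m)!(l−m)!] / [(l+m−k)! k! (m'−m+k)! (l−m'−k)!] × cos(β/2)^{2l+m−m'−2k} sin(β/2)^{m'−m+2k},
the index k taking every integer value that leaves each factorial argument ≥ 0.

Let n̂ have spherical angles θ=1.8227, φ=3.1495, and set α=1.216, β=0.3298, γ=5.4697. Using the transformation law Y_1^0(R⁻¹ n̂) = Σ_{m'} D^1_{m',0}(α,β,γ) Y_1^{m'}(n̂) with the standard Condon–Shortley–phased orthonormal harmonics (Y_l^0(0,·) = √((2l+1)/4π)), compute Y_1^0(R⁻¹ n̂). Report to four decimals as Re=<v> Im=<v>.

Re=-0.1696 Im=0.0000

Need the full column D^1_{m',0} for m'=−1..1 at α=1.216, β=0.3298, γ=5.4697.
cos(β/2)=0.986435, sin(β/2)=0.164154
d^1_{-1,0}: single k=1 term ⇒ +0.228999;  D = +0.079554+0.214737i
d^1_{0,0}: k∈[0..1] ⇒ +0.973054 -0.026946 = +0.946107;  D = +0.946107+0.000000i
d^1_{1,0}: single k=0 term ⇒ -0.228999;  D = -0.079554+0.214737i
Y_1^{m'}(θ=1.8227,φ=3.1495) and Σ D·Y over m':
  (+0.0796+0.2147i)·(-0.3346+0.0026i)  (+0.9461+0.0000i)·(-0.1218+0.0000i)  (-0.0796+0.2147i)·(+0.3346+0.0026i)
Y_1^0(R⁻¹ n̂) = -0.169591+0.000000i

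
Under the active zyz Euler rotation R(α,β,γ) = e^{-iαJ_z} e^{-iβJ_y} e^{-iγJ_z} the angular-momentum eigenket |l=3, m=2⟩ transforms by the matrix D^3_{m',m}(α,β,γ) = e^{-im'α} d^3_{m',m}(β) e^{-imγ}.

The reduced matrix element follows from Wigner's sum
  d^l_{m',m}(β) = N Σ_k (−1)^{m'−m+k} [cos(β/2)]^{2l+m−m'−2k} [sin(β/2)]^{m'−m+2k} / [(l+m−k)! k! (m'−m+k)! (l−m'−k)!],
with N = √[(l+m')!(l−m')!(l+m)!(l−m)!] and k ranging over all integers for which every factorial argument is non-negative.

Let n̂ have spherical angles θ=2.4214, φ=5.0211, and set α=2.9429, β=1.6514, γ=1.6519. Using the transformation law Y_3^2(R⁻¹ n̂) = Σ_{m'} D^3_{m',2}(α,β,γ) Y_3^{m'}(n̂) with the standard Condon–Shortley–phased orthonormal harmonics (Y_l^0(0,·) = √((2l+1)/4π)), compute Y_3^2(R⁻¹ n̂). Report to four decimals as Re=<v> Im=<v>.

Re=0.1083 Im=0.2219

Need the full column D^3_{m',2} for m'=−3..3 at α=2.9429, β=1.6514, γ=1.6519.
cos(β/2)=0.678043, sin(β/2)=0.735023
d^3_{-3,2}: single k=5 term ⇒ +0.356317;  D = +0.258692-0.245031i
d^3_{-2,2}: k∈[4..5] ⇒ +0.670945 -0.157690 = +0.513255;  D = -0.434969+0.272457i
d^3_{-1,2}: k∈[3..4] ⇒ +0.782894 -0.460003 = +0.322891;  D = +0.302091-0.114018i
d^3_{0,2}: k∈[2..3] ⇒ +0.625446 -0.734983 = -0.109537;  D = +0.108099-0.017690i
d^3_{1,2}: k∈[1..2] ⇒ +0.333108 -0.782894 = -0.449786;  D = -0.449486-0.016407i
d^3_{2,2}: k∈[0..1] ⇒ +0.097172 -0.570952 = -0.473779;  D = +0.460738+0.110398i
d^3_{3,2}: single k=0 term ⇒ -0.258025;  D = -0.234118-0.108470i
Y_3^{m'}(θ=2.4214,φ=5.0211) and Σ D·Y over m':
  (+0.2587-0.2450i)·(-0.0957-0.0719i)  (-0.4350+0.2725i)·(+0.2725-0.1935i)  (+0.3021-0.1140i)·(+0.1182+0.3706i)  (+0.1081-0.0177i)·(+0.0491+0.0000i)  (-0.4495-0.0164i)·(-0.1182+0.3706i)  (+0.4607+0.1104i)·(+0.2725+0.1935i)  (-0.2341-0.1085i)·(+0.0957-0.0719i)
Y_3^2(R⁻¹ n̂) = +0.108272+0.221853i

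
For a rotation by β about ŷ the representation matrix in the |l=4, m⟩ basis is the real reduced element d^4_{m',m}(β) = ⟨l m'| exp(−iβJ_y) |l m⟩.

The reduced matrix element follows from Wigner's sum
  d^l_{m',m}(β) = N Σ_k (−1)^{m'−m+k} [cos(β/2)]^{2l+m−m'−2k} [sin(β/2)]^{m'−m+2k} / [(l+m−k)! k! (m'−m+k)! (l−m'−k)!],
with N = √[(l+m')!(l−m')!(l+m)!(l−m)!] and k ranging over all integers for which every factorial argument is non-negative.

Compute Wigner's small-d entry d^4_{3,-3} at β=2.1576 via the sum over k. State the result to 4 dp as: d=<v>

d=0.3681

d^4_{3,-3}(β=2.1576) via Wigner's sum:
With c≡cos(β/2)=0.472386 and s≡sin(β/2)=0.881392, N=[5040·1·1·5040]^{1/2}=5040.000000
k: max(0,(-3)−(3))=0 … min(4+(-3),4−(3))=1
  k=0: (−1)^6·5040.0000/(720)·0.4724^2·0.8814^6 = +0.732329
  k=1: (−1)^7·5040.0000/(5040)·0.4724^0·0.8814^8 = -0.364209
d^4_{3,-3}(2.1576) = +0.732329 -0.364209 = +0.368119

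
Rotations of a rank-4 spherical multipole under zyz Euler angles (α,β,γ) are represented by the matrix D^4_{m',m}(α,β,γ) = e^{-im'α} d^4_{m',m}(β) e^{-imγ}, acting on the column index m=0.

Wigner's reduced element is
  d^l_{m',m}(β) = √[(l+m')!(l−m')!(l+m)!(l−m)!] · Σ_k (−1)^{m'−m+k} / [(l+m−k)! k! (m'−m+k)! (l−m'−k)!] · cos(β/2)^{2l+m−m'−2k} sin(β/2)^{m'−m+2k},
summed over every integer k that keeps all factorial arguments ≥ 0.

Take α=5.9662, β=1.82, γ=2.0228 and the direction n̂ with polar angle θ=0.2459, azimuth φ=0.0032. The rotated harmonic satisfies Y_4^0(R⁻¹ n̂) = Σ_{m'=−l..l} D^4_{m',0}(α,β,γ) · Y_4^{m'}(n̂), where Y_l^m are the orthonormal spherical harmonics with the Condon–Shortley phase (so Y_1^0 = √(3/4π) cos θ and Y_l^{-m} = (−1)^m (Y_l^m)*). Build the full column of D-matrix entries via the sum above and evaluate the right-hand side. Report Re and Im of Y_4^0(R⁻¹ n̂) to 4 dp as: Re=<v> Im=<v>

Re=0.3166 Im=0.0000

Need the full column D^4_{m',0} for m'=−4..4 at α=5.9662, β=1.82, γ=2.0228.
cos(β/2)=0.613746, sin(β/2)=0.789504
d^4_{-4,0}: single k=4 term ⇒ +0.461232;  D = +0.137561-0.440241i
d^4_{-3,0}: k∈[3..4] ⇒ +0.507071 -0.839074 = -0.332003;  D = -0.192862+0.270241i
d^4_{-2,0}: k∈[2..4] ⇒ +0.316054 -1.394636 +0.865413 = -0.213169;  D = -0.171746+0.126270i
d^4_{-1,0}: k∈[1..4] ⇒ +0.115821 -1.149930 +1.902842 -0.524787 = +0.343947;  D = +0.326811-0.107209i
d^4_{0,0}: k∈[0..4] ⇒ +0.020133 -0.533039 +1.984601 -1.459561 +0.150950 = +0.163084;  D = +0.163084+0.000000i
d^4_{1,0}: k∈[0..3] ⇒ -0.115821 +1.149930 -1.902842 +0.524787 = -0.343947;  D = -0.326811-0.107209i
d^4_{2,0}: k∈[0..2] ⇒ +0.316054 -1.394636 +0.865413 = -0.213169;  D = -0.171746-0.126270i
d^4_{3,0}: k∈[0..1] ⇒ -0.507071 +0.839074 = +0.332003;  D = +0.192862+0.270241i
d^4_{4,0}: single k=0 term ⇒ +0.461232;  D = +0.137561+0.440241i
Y_4^{m'}(θ=0.2459,φ=0.0032) and Σ D·Y over m':
  (+0.1376-0.4402i)·(+0.0016-0.0000i)  (-0.1929+0.2702i)·(+0.0175-0.0002i)  (-0.1717+0.1263i)·(+0.1107-0.0007i)  (+0.3268-0.1072i)·(+0.4005-0.0013i)  (+0.1631+0.0000i)·(+0.6085+0.0000i)  (-0.3268-0.1072i)·(-0.4005-0.0013i)  (-0.1717-0.1263i)·(+0.1107+0.0007i)  (+0.1929+0.2702i)·(-0.0175-0.0002i)  (+0.1376+0.4402i)·(+0.0016+0.0000i)
Y_4^0(R⁻¹ n̂) = +0.316615-0.000000i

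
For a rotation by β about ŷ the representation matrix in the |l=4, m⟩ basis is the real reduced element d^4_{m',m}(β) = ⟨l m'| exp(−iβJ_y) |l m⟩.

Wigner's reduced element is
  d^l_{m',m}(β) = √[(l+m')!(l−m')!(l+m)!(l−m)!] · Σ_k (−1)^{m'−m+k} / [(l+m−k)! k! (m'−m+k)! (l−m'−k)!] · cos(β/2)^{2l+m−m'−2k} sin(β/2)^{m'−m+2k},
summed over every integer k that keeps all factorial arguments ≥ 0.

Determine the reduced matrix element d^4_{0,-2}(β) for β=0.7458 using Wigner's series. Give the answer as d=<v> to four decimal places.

d=0.5054

d^4_{0,-2}(β=0.7458) via Wigner's sum:
With c≡cos(β/2)=0.931275 and s≡sin(β/2)=0.364318, N=[24·24·2·720]^{1/2}=910.735966
The bounds max(0,m−m')=0 and min(l+m,l−m')=2 give 3 terms
  k=0: (−1)^2·910.7360/(96)·0.9313^6·0.3643^2 = +0.821389
  k=1: (−1)^3·910.7360/(36)·0.9313^4·0.3643^4 = -0.335214
  k=2: (−1)^4·910.7360/(96)·0.9313^2·0.3643^6 = +0.019238
d^4_{0,-2}(0.7458) = +0.821389 -0.335214 +0.019238 = +0.505412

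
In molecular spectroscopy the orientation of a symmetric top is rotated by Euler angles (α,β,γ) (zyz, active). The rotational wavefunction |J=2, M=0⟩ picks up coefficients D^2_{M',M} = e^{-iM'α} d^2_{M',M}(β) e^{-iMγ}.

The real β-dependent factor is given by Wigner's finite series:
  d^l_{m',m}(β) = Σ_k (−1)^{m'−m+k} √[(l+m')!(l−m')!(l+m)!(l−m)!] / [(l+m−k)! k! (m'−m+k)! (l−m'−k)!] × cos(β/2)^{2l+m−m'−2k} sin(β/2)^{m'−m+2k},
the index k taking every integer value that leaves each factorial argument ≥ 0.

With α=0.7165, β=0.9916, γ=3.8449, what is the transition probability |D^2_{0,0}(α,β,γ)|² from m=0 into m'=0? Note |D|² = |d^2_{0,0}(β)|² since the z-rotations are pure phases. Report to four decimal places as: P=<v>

First d^2_{0,0}(β=0.9916), then the phase factors e^{-i(0)α} and e^{-i(0)γ}:
With c≡cos(β/2)=0.879588 and s≡sin(β/2)=0.475735, N=[2·2·2·2]^{1/2}=4.000000
k∈{0,1,2} keeps every argument non-negative
  k=0: (−1)^0·4.0000/(4)·0.8796^4·0.4757^0 = +0.598574
  k=1: (−1)^1·4.0000/(1)·0.8796^2·0.4757^2 = -0.700406
  k=2: (−1)^2·4.0000/(4)·0.8796^0·0.4757^4 = +0.051223
d^2_{0,0}(0.9916) = +0.598574 -0.700406 +0.051223 = -0.050609
|D^2_{0,0}|² = |d^2_{0,0}(β)|² = (-0.050609)² = 0.002561 (the z-rotation phases have unit modulus)

P=0.0026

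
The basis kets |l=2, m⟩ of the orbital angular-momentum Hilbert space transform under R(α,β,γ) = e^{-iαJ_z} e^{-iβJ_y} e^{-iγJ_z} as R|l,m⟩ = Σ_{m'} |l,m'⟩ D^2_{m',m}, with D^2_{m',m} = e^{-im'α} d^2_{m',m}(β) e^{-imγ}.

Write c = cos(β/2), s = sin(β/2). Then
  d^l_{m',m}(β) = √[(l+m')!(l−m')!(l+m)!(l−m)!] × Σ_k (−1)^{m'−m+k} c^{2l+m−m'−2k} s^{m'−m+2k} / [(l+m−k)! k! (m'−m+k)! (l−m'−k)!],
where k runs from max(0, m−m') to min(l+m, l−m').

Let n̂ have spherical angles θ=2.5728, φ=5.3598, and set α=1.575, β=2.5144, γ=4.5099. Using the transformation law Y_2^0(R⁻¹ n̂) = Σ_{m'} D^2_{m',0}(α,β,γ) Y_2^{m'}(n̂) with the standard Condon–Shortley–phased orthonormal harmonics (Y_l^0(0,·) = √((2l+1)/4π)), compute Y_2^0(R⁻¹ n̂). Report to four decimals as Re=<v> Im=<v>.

Re=-0.1410 Im=0.0000

Need the full column D^2_{m',0} for m'=−2..2 at α=1.575, β=2.5144, γ=4.5099.
cos(β/2)=0.308482, sin(β/2)=0.951230
d^2_{-2,0}: single k=2 term ⇒ +0.210914;  D = -0.210907-0.001773i
d^2_{-1,0}: k∈[1..2] ⇒ +0.068399 -0.650372 = -0.581973;  D = +0.002446-0.581968i
d^2_{0,0}: k∈[0..2] ⇒ +0.009056 -0.344421 +0.818734 = +0.483368;  D = +0.483368+0.000000i
d^2_{1,0}: k∈[0..1] ⇒ -0.068399 +0.650372 = +0.581973;  D = -0.002446-0.581968i
d^2_{2,0}: single k=0 term ⇒ +0.210914;  D = -0.210907+0.001773i
Y_2^{m'}(θ=2.5728,φ=5.3598) and Σ D·Y over m':
  (-0.2109-0.0018i)·(-0.0305+0.1078i)  (+0.0024-0.5820i)·(-0.2114-0.2796i)  (+0.4834+0.0000i)·(+0.3563+0.0000i)  (-0.0024-0.5820i)·(+0.2114-0.2796i)  (-0.2109+0.0018i)·(-0.0305-0.1078i)
Y_2^0(R⁻¹ n̂) = -0.141045+0.000000i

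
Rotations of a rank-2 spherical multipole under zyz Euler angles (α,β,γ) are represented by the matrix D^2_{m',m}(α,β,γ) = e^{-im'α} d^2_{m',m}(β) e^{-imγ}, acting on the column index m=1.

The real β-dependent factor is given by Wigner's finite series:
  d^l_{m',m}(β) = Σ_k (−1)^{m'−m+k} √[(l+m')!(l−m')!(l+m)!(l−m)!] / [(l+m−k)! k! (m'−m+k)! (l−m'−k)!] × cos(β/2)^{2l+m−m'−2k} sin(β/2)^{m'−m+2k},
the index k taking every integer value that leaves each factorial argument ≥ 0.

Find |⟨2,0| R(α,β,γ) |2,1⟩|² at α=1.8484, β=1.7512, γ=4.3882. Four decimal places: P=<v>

First d^2_{0,1}(β=1.7512), then the phase factors e^{-i(0)α} and e^{-i(1)γ}:
Half-angle: c=0.640536, s=0.767928. N=√(2·2·6·1)=4.898979
k∈{1,2} keeps every argument non-negative
  k=1: (−1)^0·4.8990/(2)·0.6405^3·0.7679^1 = +0.494342
  k=2: (−1)^1·4.8990/(2)·0.6405^1·0.7679^3 = -0.710527
d^2_{0,1}(1.7512) = +0.494342 -0.710527 = -0.216186
|D^2_{0,1}|² = |d^2_{0,1}(β)|² = (-0.216186)² = 0.046736 (the z-rotation phases have unit modulus)

P=0.0467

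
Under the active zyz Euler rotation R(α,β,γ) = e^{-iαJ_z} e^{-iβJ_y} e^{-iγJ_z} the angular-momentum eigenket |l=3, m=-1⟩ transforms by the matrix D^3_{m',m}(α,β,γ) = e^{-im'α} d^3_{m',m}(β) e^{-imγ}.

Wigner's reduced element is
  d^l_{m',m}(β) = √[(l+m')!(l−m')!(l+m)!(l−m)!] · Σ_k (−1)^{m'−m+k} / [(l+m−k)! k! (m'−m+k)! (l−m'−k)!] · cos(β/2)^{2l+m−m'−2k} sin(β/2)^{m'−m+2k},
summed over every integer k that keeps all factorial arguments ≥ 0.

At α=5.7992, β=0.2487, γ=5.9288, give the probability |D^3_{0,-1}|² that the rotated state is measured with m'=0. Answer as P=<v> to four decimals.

P=0.1553

First d^3_{0,-1}(β=0.2487), then the phase factors e^{-i(0)α} and e^{-i(-1)γ}:
Half-angle: c=0.992278, s=0.124030. N=√(6·6·2·24)=41.569219
k: max(0,(-1)−(0))=0 … min(3+(-1),3−(0))=2
  k=0: (−1)^1·41.5692/(12)·0.9923^5·0.1240^1 = -0.413318
  k=1: (−1)^2·41.5692/(4)·0.9923^3·0.1240^3 = +0.019373
  k=2: (−1)^3·41.5692/(12)·0.9923^1·0.1240^5 = -0.000101
d^3_{0,-1}(0.2487) = -0.413318 +0.019373 -0.000101 = -0.394046
|D^3_{0,-1}|² = |d^3_{0,-1}(β)|² = (-0.394046)² = 0.155273 (the z-rotation phases have unit modulus)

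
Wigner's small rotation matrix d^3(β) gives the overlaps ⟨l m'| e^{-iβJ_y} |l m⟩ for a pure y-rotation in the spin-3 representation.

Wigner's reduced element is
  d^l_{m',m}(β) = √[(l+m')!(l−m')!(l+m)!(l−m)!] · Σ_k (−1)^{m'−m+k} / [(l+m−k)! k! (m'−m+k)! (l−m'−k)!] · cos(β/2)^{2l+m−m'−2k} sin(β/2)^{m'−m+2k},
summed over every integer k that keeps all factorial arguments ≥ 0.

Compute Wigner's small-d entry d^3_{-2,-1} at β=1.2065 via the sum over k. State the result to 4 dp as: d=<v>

d=0.0345

d^3_{-2,-1}(β=1.2065) via Wigner's sum:
c=cos(1.2065/2)=0.823496, s=sin(1.2065/2)=0.567322; N=√[1·120·2·24]=75.894664
k∈{1,2} keeps every argument non-negative
  k=1: (−1)^0·75.8947/(24)·0.8235^5·0.5673^1 = +0.679419
  k=2: (−1)^1·75.8947/(12)·0.8235^3·0.5673^3 = -0.644916
d^3_{-2,-1}(1.2065) = +0.679419 -0.644916 = +0.034502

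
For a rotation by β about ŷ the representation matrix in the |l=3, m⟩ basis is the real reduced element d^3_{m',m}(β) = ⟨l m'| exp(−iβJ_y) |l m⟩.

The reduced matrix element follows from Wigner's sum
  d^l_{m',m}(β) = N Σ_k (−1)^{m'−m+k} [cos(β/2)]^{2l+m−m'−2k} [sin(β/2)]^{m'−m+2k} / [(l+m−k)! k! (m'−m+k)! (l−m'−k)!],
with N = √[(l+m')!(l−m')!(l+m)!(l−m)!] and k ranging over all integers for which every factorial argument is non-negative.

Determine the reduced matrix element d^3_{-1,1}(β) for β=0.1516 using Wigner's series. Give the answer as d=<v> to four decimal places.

d^3_{-1,1}(β=0.1516) via Wigner's sum:
Half-angle: c=0.997129, s=0.075727. N=√(2·24·24·2)=48.000000
The bounds max(0,m−m')=2 and min(l+m,l−m')=4 give 3 terms
  k=2: (−1)^0·48.0000/(8)·0.9971^4·0.0757^2 = +0.034014
  k=3: (−1)^1·48.0000/(6)·0.9971^2·0.0757^4 = -0.000262
  k=4: (−1)^2·48.0000/(48)·0.9971^0·0.0757^6 = +0.000000
d^3_{-1,1}(0.1516) = +0.034014 -0.000262 +0.000000 = +0.033753

d=0.0338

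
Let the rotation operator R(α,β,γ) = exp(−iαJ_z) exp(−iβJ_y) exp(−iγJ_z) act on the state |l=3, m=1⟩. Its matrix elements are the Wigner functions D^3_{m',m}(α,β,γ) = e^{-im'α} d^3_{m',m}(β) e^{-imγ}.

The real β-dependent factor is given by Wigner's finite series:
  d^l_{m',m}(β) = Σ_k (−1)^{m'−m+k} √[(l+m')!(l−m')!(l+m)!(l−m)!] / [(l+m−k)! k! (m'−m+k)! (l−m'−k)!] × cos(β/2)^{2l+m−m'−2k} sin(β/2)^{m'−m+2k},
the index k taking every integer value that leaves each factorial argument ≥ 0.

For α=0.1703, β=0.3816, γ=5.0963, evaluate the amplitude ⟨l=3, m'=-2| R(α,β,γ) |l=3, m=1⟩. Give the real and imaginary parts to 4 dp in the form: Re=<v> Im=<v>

Re=0.0017 Im=0.0400

D^3_{-2,1}(0.1703,0.3816,5.0963) = e^{-i·-2·0.1703}·d^3_{-2,1}(0.3816)·e^{-i·1·5.0963}. Compute d first:
With c≡cos(β/2)=0.981853 and s≡sin(β/2)=0.189644, N=[1·120·24·2]^{1/2}=75.894664
Admissible k: 3..4 (factorial args all ≥0)
  k=3: (−1)^0·75.8947/(12)·0.9819^3·0.1896^3 = +0.040831
  k=4: (−1)^1·75.8947/(24)·0.9819^1·0.1896^5 = -0.000762
d^3_{-2,1}(0.3816) = +0.040831 -0.000762 = +0.040069
D = (+0.942554+0.334053i)·(+0.040069)·(+0.374550+0.927207i) = +0.001735+0.040032i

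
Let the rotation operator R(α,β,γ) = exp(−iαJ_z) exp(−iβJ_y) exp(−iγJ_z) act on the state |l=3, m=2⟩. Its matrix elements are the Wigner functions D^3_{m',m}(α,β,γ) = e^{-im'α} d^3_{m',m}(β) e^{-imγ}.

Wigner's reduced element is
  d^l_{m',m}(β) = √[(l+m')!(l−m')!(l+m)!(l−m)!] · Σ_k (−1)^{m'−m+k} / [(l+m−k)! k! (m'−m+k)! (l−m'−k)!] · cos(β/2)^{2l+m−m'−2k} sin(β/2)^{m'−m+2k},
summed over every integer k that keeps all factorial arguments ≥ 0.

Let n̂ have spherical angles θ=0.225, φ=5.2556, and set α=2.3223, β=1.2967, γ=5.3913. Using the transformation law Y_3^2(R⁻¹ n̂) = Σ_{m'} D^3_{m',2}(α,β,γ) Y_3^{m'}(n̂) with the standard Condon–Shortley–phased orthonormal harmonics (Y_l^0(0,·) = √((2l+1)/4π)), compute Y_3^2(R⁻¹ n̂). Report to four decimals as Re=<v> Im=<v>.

Re=-0.0066 Im=0.0543

Need the full column D^3_{m',2} for m'=−3..3 at α=2.3223, β=1.2967, γ=5.3913.
cos(β/2)=0.797081, sin(β/2)=0.603872
d^3_{-3,2}: single k=5 term ⇒ +0.156784;  D = -0.122490+0.097865i
d^3_{-2,2}: k∈[4..5] ⇒ +0.422430 -0.048492 = +0.373938;  D = +0.370004+0.054100i
d^3_{-1,2}: k∈[3..4] ⇒ +0.705298 -0.202408 = +0.502890;  D = -0.286570-0.413251i
d^3_{0,2}: k∈[2..3] ⇒ +0.806234 -0.462749 = +0.343485;  D = -0.072602+0.335724i
d^3_{1,2}: k∈[1..2] ⇒ +0.614410 -0.705298 = -0.090888;  D = -0.078024+0.046614i
d^3_{2,2}: k∈[0..1] ⇒ +0.256458 -0.735987 = -0.479530;  D = +0.460753+0.132872i
d^3_{3,2}: single k=0 term ⇒ -0.475920;  D = -0.215852-0.424155i
Y_3^{m'}(θ=0.225,φ=5.2556) and Σ D·Y over m':
  (-0.1225+0.0979i)·(-0.0046+0.0003i)  (+0.3700+0.0541i)·(-0.0231+0.0439i)  (-0.2866-0.4133i)·(+0.1398+0.2315i)  (-0.0726+0.3357i)·(+0.6370+0.0000i)  (-0.0780+0.0466i)·(-0.1398+0.2315i)  (+0.4608+0.1329i)·(-0.0231-0.0439i)  (-0.2159-0.4242i)·(+0.0046+0.0003i)
Y_3^2(R⁻¹ n̂) = -0.006582+0.054344i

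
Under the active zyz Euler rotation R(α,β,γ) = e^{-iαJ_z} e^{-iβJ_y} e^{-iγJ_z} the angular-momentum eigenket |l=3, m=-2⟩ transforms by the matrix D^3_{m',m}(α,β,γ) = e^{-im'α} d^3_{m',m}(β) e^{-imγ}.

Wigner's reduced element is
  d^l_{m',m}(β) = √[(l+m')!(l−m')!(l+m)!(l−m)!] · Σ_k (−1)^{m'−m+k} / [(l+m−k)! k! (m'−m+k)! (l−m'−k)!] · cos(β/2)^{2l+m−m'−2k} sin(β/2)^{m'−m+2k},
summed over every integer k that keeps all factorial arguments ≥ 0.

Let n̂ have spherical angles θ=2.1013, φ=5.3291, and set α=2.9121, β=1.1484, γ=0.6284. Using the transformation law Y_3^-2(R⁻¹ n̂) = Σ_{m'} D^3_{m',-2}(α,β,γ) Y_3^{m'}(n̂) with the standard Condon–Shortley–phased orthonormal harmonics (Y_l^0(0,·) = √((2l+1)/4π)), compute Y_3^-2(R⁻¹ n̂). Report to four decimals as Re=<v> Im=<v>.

Need the full column D^3_{m',-2} for m'=−3..3 at α=2.9121, β=1.1484, γ=0.6284.
cos(β/2)=0.839627, sin(β/2)=0.543163
d^3_{-3,-2}: single k=1 term ⇒ +0.555186;  D = -0.467913-0.298811i
d^3_{-2,-2}: k∈[0..1] ⇒ +0.350363 -0.733123 = -0.382759;  D = -0.267270-0.273991i
d^3_{-1,-2}: k∈[0..1] ⇒ -0.716742 +0.599902 = -0.116839;  D = +0.060421+0.100004i
d^3_{0,-2}: k∈[0..1] ⇒ +0.803096 -0.336090 = +0.467006;  D = +0.144240+0.444173i
d^3_{1,-2}: k∈[0..1] ⇒ -0.599902 +0.125527 = -0.474375;  D = +0.040039+0.472682i
d^3_{2,-2}: k∈[0..1] ⇒ +0.306806 -0.025679 = +0.281127;  D = -0.040618+0.278177i
d^3_{3,-2}: single k=0 term ⇒ -0.097233;  D = -0.035567+0.090495i
Y_3^{m'}(θ=2.1013,φ=5.3291) and Σ D·Y over m':
  (-0.4679-0.2988i)·(-0.2574+0.0738i)  (-0.2673-0.2740i)·(+0.1273-0.3630i)  (+0.0604+0.1000i)·(+0.0451+0.0637i)  (+0.1442+0.4442i)·(+0.3248+0.0000i)  (+0.0400+0.4727i)·(-0.0451+0.0637i)  (-0.0406+0.2782i)·(+0.1273+0.3630i)  (-0.0356+0.0905i)·(+0.2574+0.0738i)
Y_3^-2(R⁻¹ n̂) = -0.101713+0.279663i

Re=-0.1017 Im=0.2797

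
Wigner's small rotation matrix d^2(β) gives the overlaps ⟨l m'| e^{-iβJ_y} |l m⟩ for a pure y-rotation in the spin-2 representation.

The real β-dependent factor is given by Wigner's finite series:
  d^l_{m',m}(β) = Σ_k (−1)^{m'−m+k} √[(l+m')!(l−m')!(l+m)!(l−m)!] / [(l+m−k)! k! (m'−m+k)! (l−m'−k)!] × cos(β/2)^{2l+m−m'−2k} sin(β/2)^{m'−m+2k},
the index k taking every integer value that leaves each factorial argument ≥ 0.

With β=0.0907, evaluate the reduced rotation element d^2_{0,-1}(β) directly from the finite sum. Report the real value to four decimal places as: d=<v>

d=-0.1105

d^2_{0,-1}(β=0.0907) via Wigner's sum:
Half-angle: c=0.998972, s=0.045334. N=√(2·2·1·6)=4.898979
The bounds max(0,m−m')=0 and min(l+m,l−m')=1 give 2 terms
  k=0: (−1)^1·4.8990/(2)·0.9990^3·0.0453^1 = -0.110704
  k=1: (−1)^2·4.8990/(2)·0.9990^1·0.0453^3 = +0.000228
d^2_{0,-1}(0.0907) = -0.110704 +0.000228 = -0.110476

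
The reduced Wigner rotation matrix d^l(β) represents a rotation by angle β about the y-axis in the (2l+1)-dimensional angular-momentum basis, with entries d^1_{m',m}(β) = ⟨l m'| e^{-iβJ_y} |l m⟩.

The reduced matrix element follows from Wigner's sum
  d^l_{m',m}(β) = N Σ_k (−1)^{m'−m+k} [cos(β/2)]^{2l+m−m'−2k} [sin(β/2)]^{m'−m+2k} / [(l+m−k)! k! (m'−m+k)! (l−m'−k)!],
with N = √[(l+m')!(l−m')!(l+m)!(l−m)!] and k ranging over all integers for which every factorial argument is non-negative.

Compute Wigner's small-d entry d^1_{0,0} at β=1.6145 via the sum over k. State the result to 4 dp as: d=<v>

d^1_{0,0}(β=1.6145) via Wigner's sum:
With c≡cos(β/2)=0.691488 and s≡sin(β/2)=0.722388, N=[1·1·1·1]^{1/2}=1.000000
Admissible k: 0..1 (factorial args all ≥0)
  k=0: (−1)^0·1.0000/(1)·0.6915^2·0.7224^0 = +0.478155
  k=1: (−1)^1·1.0000/(1)·0.6915^0·0.7224^2 = -0.521845
d^1_{0,0}(1.6145) = +0.478155 -0.521845 = -0.043690

d=-0.0437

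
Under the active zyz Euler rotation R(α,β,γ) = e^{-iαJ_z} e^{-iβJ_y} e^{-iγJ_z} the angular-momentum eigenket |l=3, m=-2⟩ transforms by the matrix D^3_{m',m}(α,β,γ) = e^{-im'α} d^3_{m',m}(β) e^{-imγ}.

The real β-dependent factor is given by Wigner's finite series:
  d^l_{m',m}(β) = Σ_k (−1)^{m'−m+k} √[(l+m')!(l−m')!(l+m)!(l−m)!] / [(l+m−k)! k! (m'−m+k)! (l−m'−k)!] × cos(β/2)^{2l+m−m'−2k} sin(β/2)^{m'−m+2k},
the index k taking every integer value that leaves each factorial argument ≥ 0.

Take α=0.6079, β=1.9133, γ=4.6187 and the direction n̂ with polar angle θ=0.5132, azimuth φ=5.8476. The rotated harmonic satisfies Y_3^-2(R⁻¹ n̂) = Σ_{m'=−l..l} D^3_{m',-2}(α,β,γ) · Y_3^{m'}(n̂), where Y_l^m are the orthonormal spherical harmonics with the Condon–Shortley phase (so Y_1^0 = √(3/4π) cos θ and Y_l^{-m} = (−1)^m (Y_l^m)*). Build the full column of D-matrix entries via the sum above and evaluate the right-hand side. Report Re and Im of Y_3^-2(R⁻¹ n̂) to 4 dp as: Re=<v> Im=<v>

Re=0.0295 Im=-0.0533

Need the full column D^3_{m',-2} for m'=−3..3 at α=0.6079, β=1.9133, γ=4.6187.
cos(β/2)=0.576261, sin(β/2)=0.817266
d^3_{-3,-2}: single k=1 term ⇒ +0.127214;  D = +0.008330-0.126941i
d^3_{-2,-2}: k∈[0..1] ⇒ +0.036620 -0.368276 = -0.331656;  D = +0.171191+0.284059i
d^3_{-1,-2}: k∈[0..1] ⇒ -0.164233 +0.660659 = +0.496427;  D = -0.453176-0.202660i
d^3_{0,-2}: k∈[0..1] ⇒ +0.403426 -0.811432 = -0.408006;  D = +0.400864-0.076005i
d^3_{1,-2}: k∈[0..1] ⇒ -0.660659 +0.664409 = +0.003750;  D = -0.002625+0.002678i
d^3_{2,-2}: k∈[0..1] ⇒ +0.740733 -0.297975 = +0.442758;  D = -0.073867+0.436553i
d^3_{3,-2}: single k=0 term ⇒ -0.514649;  D = -0.219340-0.465568i
Y_3^{m'}(θ=0.5132,φ=5.8476) and Σ D·Y over m':
  (+0.0083-0.1269i)·(+0.0129+0.0477i)  (+0.1712+0.2841i)·(+0.1382+0.1642i)  (-0.4532-0.2027i)·(+0.4020+0.1871i)  (+0.4009-0.0760i)·(+0.2584+0.0000i)  (-0.0026+0.0027i)·(-0.4020+0.1871i)  (-0.0739+0.4366i)·(+0.1382-0.1642i)  (-0.2193-0.4656i)·(-0.0129+0.0477i)
Y_3^-2(R⁻¹ n̂) = +0.029519-0.053346i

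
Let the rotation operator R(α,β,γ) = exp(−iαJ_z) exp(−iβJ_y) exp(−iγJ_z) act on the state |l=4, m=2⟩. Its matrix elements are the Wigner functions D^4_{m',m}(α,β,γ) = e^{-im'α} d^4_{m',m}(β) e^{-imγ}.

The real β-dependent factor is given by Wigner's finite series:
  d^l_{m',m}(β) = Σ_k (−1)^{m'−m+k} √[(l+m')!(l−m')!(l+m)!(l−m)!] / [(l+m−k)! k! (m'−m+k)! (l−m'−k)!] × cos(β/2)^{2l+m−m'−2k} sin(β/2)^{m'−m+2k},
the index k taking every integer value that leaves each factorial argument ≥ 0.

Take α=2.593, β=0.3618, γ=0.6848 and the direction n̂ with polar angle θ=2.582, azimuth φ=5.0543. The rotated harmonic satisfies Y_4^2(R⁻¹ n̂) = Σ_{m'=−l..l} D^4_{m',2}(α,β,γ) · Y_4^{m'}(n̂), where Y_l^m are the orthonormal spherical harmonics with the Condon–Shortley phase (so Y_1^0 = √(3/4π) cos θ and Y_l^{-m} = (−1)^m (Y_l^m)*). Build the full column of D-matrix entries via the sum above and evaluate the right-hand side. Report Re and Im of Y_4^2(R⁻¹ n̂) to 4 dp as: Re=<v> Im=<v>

Need the full column D^4_{m',2} for m'=−4..4 at α=2.593, β=0.3618, γ=0.6848.
cos(β/2)=0.983682, sin(β/2)=0.179915
d^4_{-4,2}: single k=6 term ⇒ +0.000174;  D = -0.000158+0.000071i
d^4_{-3,2}: k∈[5..6] ⇒ +0.002014 -0.000022 = +0.001992;  D = +0.001976+0.000251i
d^4_{-2,2}: k∈[4..6] ⇒ +0.014716 -0.000394 +0.000001 = +0.014323;  D = -0.011184-0.008948i
d^4_{-1,2}: k∈[3..5] ⇒ +0.075856 -0.003806 +0.000025 = +0.072075;  D = +0.024538+0.067770i
d^4_{0,2}: k∈[2..4] ⇒ +0.278218 -0.024819 +0.000311 = +0.253710;  D = +0.050702-0.248592i
d^4_{1,2}: k∈[1..3] ⇒ +0.680279 -0.113784 +0.002538 = +0.569032;  D = -0.387787+0.416437i
d^4_{2,2}: k∈[0..2] ⇒ +0.876675 -0.351921 +0.014716 = +0.539470;  D = +0.519576-0.145149i
d^4_{3,2}: k∈[0..1] ⇒ -0.599950 +0.060209 = -0.539741;  D = +0.519287+0.147177i
d^4_{4,2}: single k=0 term ⇒ +0.155182;  D = +0.105326+0.113965i
Y_4^{m'}(θ=2.582,φ=5.0543) and Σ D·Y over m':
  (-0.0002+0.0001i)·(+0.0071-0.0344i)  (+0.0020+0.0003i)·(+0.1357+0.0823i)  (-0.0112-0.0089i)·(-0.2943+0.2398i)  (+0.0245+0.0678i)·(-0.1447-0.4065i)  (+0.0507-0.2486i)·(-0.0521+0.0000i)  (-0.3878+0.4164i)·(+0.1447-0.4065i)  (+0.5196-0.1451i)·(-0.2943-0.2398i)  (+0.5193+0.1472i)·(-0.1357+0.0823i)  (+0.1053+0.1140i)·(+0.0071+0.0344i)
Y_4^2(R⁻¹ n̂) = -0.133230+0.156498i

Re=-0.1332 Im=0.1565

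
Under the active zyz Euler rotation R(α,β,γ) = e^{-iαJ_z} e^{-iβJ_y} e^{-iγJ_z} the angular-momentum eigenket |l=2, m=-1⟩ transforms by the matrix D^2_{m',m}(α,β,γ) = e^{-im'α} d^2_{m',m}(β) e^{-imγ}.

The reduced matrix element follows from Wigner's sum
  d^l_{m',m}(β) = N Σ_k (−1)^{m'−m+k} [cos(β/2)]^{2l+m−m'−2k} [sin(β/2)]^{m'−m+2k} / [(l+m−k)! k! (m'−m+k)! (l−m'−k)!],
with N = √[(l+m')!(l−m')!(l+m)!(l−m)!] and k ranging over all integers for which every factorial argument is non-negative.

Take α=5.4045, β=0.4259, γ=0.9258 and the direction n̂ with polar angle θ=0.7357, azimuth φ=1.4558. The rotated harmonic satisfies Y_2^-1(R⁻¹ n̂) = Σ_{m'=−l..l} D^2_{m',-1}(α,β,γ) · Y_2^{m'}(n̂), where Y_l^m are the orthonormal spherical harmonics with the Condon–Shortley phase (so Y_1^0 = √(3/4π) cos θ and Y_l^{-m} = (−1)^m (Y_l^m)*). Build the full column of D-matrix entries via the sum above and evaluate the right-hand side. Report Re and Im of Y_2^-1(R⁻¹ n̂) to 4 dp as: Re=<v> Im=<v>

Need the full column D^2_{m',-1} for m'=−2..2 at α=5.4045, β=0.4259, γ=0.9258.
cos(β/2)=0.977412, sin(β/2)=0.211344
d^2_{-2,-1}: single k=1 term ⇒ +0.394687;  D = +0.265907-0.291670i
d^2_{-1,-1}: k∈[0..1] ⇒ +0.912662 -0.128014 = +0.784649;  D = +0.783778+0.036955i
d^2_{0,-1}: k∈[0..1] ⇒ -0.483391 +0.022601 = -0.460790;  D = -0.277025-0.368218i
d^2_{1,-1}: k∈[0..1] ⇒ +0.128014 -0.001995 = +0.126019;  D = -0.029182+0.122593i
d^2_{2,-1}: single k=0 term ⇒ -0.018453;  D = +0.016548-0.008166i
Y_2^{m'}(θ=0.7357,φ=1.4558) and Σ D·Y over m':
  (+0.2659-0.2917i)·(-0.1694-0.0397i)  (+0.7838+0.0370i)·(+0.0441-0.3818i)  (-0.2770-0.3682i)·(+0.2046+0.0000i)  (-0.0292+0.1226i)·(-0.0441-0.3818i)  (+0.0165-0.0082i)·(-0.1694+0.0397i)
Y_2^-1(R⁻¹ n̂) = -0.019005-0.326357i

Re=-0.0190 Im=-0.3264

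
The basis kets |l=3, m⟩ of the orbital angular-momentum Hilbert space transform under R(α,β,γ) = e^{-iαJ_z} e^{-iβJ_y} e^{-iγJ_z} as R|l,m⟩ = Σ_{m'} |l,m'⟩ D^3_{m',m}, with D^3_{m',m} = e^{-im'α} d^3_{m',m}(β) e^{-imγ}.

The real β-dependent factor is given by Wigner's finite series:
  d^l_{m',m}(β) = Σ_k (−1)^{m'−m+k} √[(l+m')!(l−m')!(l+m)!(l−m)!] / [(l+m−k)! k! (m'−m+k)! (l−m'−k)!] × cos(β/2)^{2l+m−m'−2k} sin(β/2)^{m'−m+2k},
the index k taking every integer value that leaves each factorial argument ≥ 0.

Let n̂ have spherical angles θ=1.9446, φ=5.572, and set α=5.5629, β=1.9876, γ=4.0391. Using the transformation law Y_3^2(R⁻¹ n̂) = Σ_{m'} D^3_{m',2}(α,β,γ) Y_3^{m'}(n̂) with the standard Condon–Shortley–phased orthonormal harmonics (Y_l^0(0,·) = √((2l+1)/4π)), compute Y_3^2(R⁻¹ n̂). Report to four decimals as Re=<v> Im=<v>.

Re=-0.0011 Im=-0.0016

Need the full column D^3_{m',2} for m'=−3..3 at α=5.5629, β=1.9876, γ=4.0391.
cos(β/2)=0.545509, sin(β/2)=0.838105
d^3_{-3,2}: single k=5 term ⇒ +0.552547;  D = -0.379265+0.401829i
d^3_{-2,2}: k∈[4..5] ⇒ +0.734121 -0.346570 = +0.387551;  D = -0.385840+0.036373i
d^3_{-1,2}: k∈[3..4] ⇒ +0.604409 -0.713336 = -0.108927;  D = +0.088253+0.063847i
d^3_{0,2}: k∈[2..3] ⇒ +0.340695 -0.804189 = -0.463494;  D = +0.103055+0.451892i
d^3_{1,2}: k∈[1..2] ⇒ +0.128029 -0.604409 = -0.476380;  D = -0.226743+0.418958i
d^3_{2,2}: k∈[0..1] ⇒ +0.026352 -0.311010 = -0.284658;  D = -0.266964+0.098796i
d^3_{3,2}: single k=0 term ⇒ -0.099171;  D = -0.092608-0.035477i
Y_3^{m'}(θ=1.9446,φ=5.572) and Σ D·Y over m':
  (-0.3793+0.4018i)·(-0.1796+0.2847i)  (-0.3858+0.0364i)·(-0.0478-0.3199i)  (+0.0883+0.0638i)·(-0.0760-0.0655i)  (+0.1031+0.4519i)·(+0.3180+0.0000i)  (-0.2267+0.4190i)·(+0.0760-0.0655i)  (-0.2670+0.0988i)·(-0.0478+0.3199i)  (-0.0926-0.0355i)·(+0.1796+0.2847i)
Y_3^2(R⁻¹ n̂) = -0.001128-0.001601i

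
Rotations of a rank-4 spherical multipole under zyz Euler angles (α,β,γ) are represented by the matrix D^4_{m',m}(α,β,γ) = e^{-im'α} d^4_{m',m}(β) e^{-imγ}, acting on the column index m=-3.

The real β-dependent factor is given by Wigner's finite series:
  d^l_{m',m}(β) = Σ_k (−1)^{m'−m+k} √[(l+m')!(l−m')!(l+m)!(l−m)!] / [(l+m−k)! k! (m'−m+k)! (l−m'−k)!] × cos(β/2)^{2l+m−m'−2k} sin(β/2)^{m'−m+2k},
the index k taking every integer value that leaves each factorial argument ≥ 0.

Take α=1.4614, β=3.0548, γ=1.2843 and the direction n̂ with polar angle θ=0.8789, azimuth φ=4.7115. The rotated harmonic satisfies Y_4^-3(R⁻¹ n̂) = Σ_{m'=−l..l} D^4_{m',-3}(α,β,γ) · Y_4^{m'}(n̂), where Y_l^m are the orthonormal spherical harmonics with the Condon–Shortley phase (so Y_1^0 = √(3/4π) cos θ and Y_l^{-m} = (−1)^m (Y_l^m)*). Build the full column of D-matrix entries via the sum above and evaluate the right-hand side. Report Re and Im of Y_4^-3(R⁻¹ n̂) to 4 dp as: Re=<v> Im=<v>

Re=0.1542 Im=0.2774

Need the full column D^4_{m',-3} for m'=−4..4 at α=1.4614, β=3.0548, γ=1.2843.
cos(β/2)=0.043383, sin(β/2)=0.999059
d^4_{-4,-3}: single k=1 term ⇒ +0.000000;  D = -0.000000-0.000000i
d^4_{-3,-3}: k∈[0..1] ⇒ +0.000000 -0.000000 = -0.000000;  D = +0.000000-0.000000i
d^4_{-2,-3}: k∈[0..1] ⇒ -0.000000 +0.000002 = +0.000002;  D = +0.000002+0.000001i
d^4_{-1,-3}: k∈[0..1] ⇒ +0.000000 -0.000047 = -0.000047;  D = -0.000026+0.000038i
d^4_{0,-3}: k∈[0..1] ⇒ -0.000002 +0.000962 = +0.000960;  D = -0.000727-0.000627i
d^4_{1,-3}: k∈[0..1] ⇒ +0.000047 -0.014854 = -0.014808;  D = +0.010834-0.010094i
d^4_{2,-3}: k∈[0..1] ⇒ -0.000912 +0.161256 = +0.160344;  D = +0.095846+0.128545i
d^4_{3,-3}: k∈[0..1] ⇒ +0.013100 -0.992493 = -0.979393;  D = -0.844383+0.496214i
d^4_{4,-3}: single k=0 term ⇒ -0.121898;  D = +0.049917+0.111209i
Y_4^{m'}(θ=0.8789,φ=4.7115) and Σ D·Y over m':
  (-0.0000-0.0000i)·(+0.1556+0.0006i)  (+0.0000-0.0000i)·(+0.0010-0.3646i)  (+0.0000+0.0000i)·(-0.3668-0.0007i)  (-0.0000+0.0000i)·(+0.0000-0.0350i)  (-0.0007-0.0006i)·(-0.3610+0.0000i)  (+0.0108-0.0101i)·(-0.0000-0.0350i)  (+0.0958+0.1285i)·(-0.3668+0.0007i)  (-0.8444+0.4962i)·(-0.0010-0.3646i)  (+0.0499+0.1112i)·(+0.1556-0.0006i)
Y_4^-3(R⁻¹ n̂) = +0.154247+0.277432i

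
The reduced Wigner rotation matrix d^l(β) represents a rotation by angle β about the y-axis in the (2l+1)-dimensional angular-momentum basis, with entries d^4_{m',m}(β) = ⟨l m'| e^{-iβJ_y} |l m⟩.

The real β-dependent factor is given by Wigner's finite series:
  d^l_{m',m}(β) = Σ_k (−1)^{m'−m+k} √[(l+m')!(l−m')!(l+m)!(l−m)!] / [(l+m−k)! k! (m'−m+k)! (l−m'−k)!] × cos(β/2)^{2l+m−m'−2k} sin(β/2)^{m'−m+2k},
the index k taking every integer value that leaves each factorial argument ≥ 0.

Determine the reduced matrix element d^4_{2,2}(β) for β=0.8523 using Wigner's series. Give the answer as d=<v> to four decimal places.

d=-0.3951

d^4_{2,2}(β=0.8523) via Wigner's sum:
c=cos(0.8523/2)=0.910564, s=sin(0.8523/2)=0.413368; N=√[720·2·720·2]=1440.000000
Admissible k: 0..2 (factorial args all ≥0)
  k=0: (−1)^0·1440.0000/(1440)·0.9106^8·0.4134^0 = +0.472589
  k=1: (−1)^1·1440.0000/(120)·0.9106^6·0.4134^2 = -1.168741
  k=2: (−1)^2·1440.0000/(96)·0.9106^4·0.4134^4 = +0.301080
d^4_{2,2}(0.8523) = +0.472589 -1.168741 +0.301080 = -0.395072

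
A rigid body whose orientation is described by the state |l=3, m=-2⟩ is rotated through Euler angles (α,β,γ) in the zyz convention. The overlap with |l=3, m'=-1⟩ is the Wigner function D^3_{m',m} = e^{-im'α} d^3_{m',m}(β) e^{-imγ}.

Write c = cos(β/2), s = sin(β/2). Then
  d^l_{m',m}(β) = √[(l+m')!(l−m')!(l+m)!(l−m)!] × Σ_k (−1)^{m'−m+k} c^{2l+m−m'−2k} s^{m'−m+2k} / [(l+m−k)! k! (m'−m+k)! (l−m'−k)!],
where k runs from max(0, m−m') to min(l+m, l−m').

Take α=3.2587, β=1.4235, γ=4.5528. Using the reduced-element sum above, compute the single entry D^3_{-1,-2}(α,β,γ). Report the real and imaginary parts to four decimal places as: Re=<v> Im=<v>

Re=0.2459 Im=-0.0504

Split into d^3_{-1,-2}(β=1.4235) × two z-phases.
Half-angle: c=0.757220, s=0.653160. N=√(2·24·1·120)=75.894664
Admissible k: 0..1 (factorial args all ≥0)
  k=0: (−1)^1·75.8947/(24)·0.7572^5·0.6532^1 = -0.514197
  k=1: (−1)^2·75.8947/(12)·0.7572^3·0.6532^3 = +0.765164
d^3_{-1,-2}(1.4235) = -0.514197 +0.765164 = +0.250967
Phases: e^{-i·(-1)·3.2587}=-0.993151-0.116840i, e^{-i·(-2)·4.5528}=-0.949494+0.313786i ⇒ D=+0.245861-0.050369i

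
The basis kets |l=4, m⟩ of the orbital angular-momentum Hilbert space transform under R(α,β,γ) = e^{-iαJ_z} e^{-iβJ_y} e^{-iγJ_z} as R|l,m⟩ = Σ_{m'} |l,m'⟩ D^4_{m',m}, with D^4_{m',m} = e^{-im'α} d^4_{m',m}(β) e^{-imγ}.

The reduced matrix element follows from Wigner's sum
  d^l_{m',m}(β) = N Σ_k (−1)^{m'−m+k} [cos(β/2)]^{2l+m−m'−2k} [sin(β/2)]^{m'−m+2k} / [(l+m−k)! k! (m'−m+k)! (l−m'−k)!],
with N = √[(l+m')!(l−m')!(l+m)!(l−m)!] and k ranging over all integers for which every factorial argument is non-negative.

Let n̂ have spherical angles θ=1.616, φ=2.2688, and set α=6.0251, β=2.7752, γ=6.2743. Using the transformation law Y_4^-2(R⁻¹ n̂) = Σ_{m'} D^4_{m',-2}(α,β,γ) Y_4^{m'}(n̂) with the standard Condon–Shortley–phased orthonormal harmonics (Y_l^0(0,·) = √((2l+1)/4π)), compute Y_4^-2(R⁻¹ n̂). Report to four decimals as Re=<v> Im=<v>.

Re=-0.0484 Im=0.1694

Need the full column D^4_{m',-2} for m'=−4..4 at α=6.0251, β=2.7752, γ=6.2743.
cos(β/2)=0.182173, sin(β/2)=0.983266
d^4_{-4,-2}: single k=2 term ⇒ +0.000187;  D = +0.000093-0.000162i
d^4_{-3,-2}: k∈[1..2] ⇒ +0.000024 -0.002141 = -0.002117;  D = -0.001487+0.001507i
d^4_{-2,-2}: k∈[0..2] ⇒ +0.000001 -0.000424 +0.015442 = +0.015020;  D = +0.012929-0.007644i
d^4_{-1,-2}: k∈[0..2] ⇒ -0.000028 +0.004046 -0.078582 = -0.074564;  D = -0.071745+0.020309i
d^4_{0,-2}: k∈[0..2] ⇒ +0.000335 -0.026044 +0.284524 = +0.258814;  D = +0.258774-0.004599i
d^4_{1,-2}: k∈[0..2] ⇒ -0.002697 +0.117874 -0.686783 = -0.571607;  D = -0.555181-0.136047i
d^4_{2,-2}: k∈[0..2] ⇒ +0.015442 -0.359897 +0.873715 = +0.529260;  D = +0.464875+0.252997i
d^4_{3,-2}: k∈[0..1] ⇒ -0.062373 +0.605686 = +0.543313;  D = +0.395126+0.372913i
d^4_{4,-2}: single k=0 term ⇒ +0.158700;  D = +0.083791+0.134776i
Y_4^{m'}(θ=1.616,φ=2.2688) and Σ D·Y over m':
  (+0.0001-0.0002i)·(-0.4141-0.1509i)  (-0.0015+0.0015i)·(-0.0488+0.0282i)  (+0.0129-0.0076i)·(+0.0572-0.3241i)  (-0.0717+0.0203i)·(-0.0410-0.0489i)  (+0.2588-0.0046i)·(+0.3109+0.0000i)  (-0.5552-0.1360i)·(+0.0410-0.0489i)  (+0.4649+0.2530i)·(+0.0572+0.3241i)  (+0.3951+0.3729i)·(+0.0488+0.0282i)  (+0.0838+0.1348i)·(-0.4141+0.1509i)
Y_4^-2(R⁻¹ n̂) = -0.048414+0.169410i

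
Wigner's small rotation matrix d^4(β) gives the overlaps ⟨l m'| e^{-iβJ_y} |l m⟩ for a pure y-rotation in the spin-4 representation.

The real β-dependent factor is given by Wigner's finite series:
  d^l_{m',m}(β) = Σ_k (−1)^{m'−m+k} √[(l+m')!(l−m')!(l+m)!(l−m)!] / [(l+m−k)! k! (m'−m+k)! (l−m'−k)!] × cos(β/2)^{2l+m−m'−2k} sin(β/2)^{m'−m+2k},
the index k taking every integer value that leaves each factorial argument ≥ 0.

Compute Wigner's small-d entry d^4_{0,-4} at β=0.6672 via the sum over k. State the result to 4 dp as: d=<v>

d^4_{0,-4}(β=0.6672) via Wigner's sum:
c=cos(0.6672/2)=0.944870, s=sin(0.6672/2)=0.327447; N=√[24·24·1·40320]=4819.161753
k: max(0,(-4)−(0))=0 … min(4+(-4),4−(0))=0
  k=0: (−1)^4·4819.1618/(576)·0.9449^4·0.3274^4 = +0.076665
d^4_{0,-4}(0.6672) = +0.076665

d=0.0767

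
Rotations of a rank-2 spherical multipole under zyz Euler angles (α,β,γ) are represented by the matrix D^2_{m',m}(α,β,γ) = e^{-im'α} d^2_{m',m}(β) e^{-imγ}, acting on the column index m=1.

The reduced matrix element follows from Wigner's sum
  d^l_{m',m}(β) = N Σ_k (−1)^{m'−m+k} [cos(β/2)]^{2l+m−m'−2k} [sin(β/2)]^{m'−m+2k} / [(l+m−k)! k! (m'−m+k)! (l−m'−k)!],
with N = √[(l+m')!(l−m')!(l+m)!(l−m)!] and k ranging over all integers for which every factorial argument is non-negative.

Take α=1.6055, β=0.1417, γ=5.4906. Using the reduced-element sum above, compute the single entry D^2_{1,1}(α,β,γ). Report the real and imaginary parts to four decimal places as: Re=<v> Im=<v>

Re=0.6702 Im=-0.7082

Split into d^2_{1,1}(β=0.1417) × two z-phases.
With c≡cos(β/2)=0.997491 and s≡sin(β/2)=0.070791, N=[6·1·6·1]^{1/2}=6.000000
Admissible k: 0..1 (factorial args all ≥0)
  k=0: (−1)^0·6.0000/(6)·0.9975^4·0.0708^0 = +0.990002
  k=1: (−1)^1·6.0000/(2)·0.9975^2·0.0708^2 = -0.014959
d^2_{1,1}(0.1417) = +0.990002 -0.014959 = +0.975044
D = (-0.034697-0.999398i)·(+0.975044)·(+0.702006+0.712171i) = +0.670230-0.708168i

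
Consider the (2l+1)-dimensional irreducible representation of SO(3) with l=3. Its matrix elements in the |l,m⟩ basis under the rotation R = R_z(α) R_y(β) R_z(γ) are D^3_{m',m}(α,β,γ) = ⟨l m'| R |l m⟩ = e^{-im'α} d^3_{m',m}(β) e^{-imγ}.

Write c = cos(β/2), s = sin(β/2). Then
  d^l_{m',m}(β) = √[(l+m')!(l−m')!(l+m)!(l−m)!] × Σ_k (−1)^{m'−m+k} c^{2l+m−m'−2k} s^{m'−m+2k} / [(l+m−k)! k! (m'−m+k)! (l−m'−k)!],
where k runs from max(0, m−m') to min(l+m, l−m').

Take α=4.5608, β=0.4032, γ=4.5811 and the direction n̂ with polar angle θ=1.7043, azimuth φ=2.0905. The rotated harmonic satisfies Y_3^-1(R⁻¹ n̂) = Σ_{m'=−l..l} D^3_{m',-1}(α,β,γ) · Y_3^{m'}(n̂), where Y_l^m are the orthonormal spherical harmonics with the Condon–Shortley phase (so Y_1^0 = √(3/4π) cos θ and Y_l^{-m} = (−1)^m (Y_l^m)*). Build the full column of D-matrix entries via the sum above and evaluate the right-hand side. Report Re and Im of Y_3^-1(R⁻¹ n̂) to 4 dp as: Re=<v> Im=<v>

Need the full column D^3_{m',-1} for m'=−3..3 at α=4.5608, β=0.4032, γ=4.5811.
cos(β/2)=0.979747, sin(β/2)=0.200237
d^3_{-3,-1}: single k=2 term ⇒ +0.143084;  D = +0.119208-0.079137i
d^3_{-2,-1}: k∈[1..2] ⇒ +0.571631 -0.047754 = +0.523877;  D = +0.220514+0.475206i
d^3_{-1,-1}: k∈[0..2] ⇒ +0.884474 -0.295553 +0.009259 = +0.598179;  D = -0.574405+0.166964i
d^3_{0,-1}: k∈[0..2] ⇒ -0.626190 +0.078467 -0.001093 = -0.548815;  D = +0.071847+0.544092i
d^3_{1,-1}: k∈[0..2] ⇒ +0.221665 -0.012345 +0.000064 = +0.209384;  D = +0.209341+0.004250i
d^3_{2,-1}: k∈[0..1] ⇒ -0.047754 +0.000997 = -0.046756;  D = +0.007997-0.046067i
d^3_{3,-1}: single k=0 term ⇒ +0.005977;  D = -0.005667-0.001900i
Y_3^{m'}(θ=1.7043,φ=2.0905) and Σ D·Y over m':
  (+0.1192-0.0791i)·(+0.4062+0.0047i)  (+0.2205+0.4752i)·(+0.0677-0.1152i)  (-0.5744+0.1670i)·(+0.1450+0.2534i)  (+0.0718+0.5441i)·(+0.1446+0.0000i)  (+0.2093+0.0043i)·(-0.1450+0.2534i)  (+0.0080-0.0461i)·(+0.0677+0.1152i)  (-0.0057-0.0019i)·(-0.4062+0.0047i)
Y_3^-1(R⁻¹ n̂) = -0.019994-0.016482i

Re=-0.0200 Im=-0.0165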